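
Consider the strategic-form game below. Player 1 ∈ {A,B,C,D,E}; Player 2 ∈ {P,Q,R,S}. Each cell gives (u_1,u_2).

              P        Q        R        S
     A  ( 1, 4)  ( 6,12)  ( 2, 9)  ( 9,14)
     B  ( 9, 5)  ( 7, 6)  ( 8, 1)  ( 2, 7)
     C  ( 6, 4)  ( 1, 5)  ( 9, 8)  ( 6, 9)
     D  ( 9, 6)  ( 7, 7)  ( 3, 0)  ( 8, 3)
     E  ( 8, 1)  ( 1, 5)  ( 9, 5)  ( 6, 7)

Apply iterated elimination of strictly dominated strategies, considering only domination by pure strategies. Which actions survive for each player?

P2 drop P (Q beats it: A:12>4 B:6>5 C:5>4 D:7>6 E:5>1)
P2 drop R (S beats it: A:14>9 B:7>1 C:9>8 D:3>0 E:7>5)
P1 drop C (A beats it: Q:6>1 S:9>6)
P1 drop E (A beats it: Q:6>1 S:9>6)
P1→{A,B,D} P2→{Q,S}

Survivors P1:{A,B,D} P2:{Q,S}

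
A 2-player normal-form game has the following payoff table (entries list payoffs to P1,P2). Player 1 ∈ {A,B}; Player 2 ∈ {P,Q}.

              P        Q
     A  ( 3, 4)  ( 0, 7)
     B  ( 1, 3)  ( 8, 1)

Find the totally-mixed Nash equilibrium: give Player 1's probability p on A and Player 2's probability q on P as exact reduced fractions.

p=2/5, q=4/5

P1 indiff ⇒ q·3+(1-q)·0 = q·1+(1-q)·8 ⇒ q(2) = (1-q)(8) ⇒ q = 4/5
P2 indiff ⇒ p·4+(1-p)·3 = p·7+(1-p)·1 ⇒ p(-3) = (1-p)(-2) ⇒ p = 2/5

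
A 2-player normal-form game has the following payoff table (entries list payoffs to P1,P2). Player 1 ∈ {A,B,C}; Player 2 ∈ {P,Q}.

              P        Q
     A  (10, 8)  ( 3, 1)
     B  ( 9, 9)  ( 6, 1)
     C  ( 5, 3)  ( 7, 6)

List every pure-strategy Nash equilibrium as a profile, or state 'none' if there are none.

PSNE = {(A,P), (C,Q)}

(A,P): NE
(A,Q): not NE [P1→C gives 7>3; P2→P gives 8>1]
(B,P): not NE [P1→A gives 10>9]
(B,Q): not NE [P1→C gives 7>6; P2→P gives 9>1]
(C,P): not NE [P1→A gives 10>5; P2→Q gives 6>3]
(C,Q): NE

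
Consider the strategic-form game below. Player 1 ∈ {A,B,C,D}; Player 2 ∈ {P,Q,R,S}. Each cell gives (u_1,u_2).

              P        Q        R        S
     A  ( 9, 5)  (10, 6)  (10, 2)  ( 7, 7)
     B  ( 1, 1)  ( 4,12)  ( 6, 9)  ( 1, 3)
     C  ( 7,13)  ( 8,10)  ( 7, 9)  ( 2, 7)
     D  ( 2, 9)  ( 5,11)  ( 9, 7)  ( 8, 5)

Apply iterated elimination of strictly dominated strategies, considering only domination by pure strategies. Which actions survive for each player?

P1 drop B (A beats it: P:9>1 Q:10>4 R:10>6 S:7>1)
P1 drop C (A beats it: P:9>7 Q:10>8 R:10>7 S:7>2)
P2 drop P (Q beats it: A:6>5 D:11>9)
P2 drop R (Q beats it: A:6>2 D:11>7)
P1→{A,D} P2→{Q,S}

Survivors P1:{A,D} P2:{Q,S}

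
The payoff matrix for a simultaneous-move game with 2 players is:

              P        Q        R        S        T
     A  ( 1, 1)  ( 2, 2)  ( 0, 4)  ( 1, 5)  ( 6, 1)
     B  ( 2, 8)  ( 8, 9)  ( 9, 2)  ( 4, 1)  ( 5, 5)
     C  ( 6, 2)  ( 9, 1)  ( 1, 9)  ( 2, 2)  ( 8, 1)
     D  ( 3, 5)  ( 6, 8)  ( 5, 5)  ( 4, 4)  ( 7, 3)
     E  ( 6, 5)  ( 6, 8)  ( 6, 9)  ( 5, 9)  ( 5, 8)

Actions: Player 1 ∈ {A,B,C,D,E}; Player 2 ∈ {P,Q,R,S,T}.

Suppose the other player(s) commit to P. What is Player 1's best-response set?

u_1(A vs P) = 1
u_1(B vs P) = 2
u_1(C vs P) = 6
u_1(D vs P) = 3
u_1(E vs P) = 6
max payoff 6 at {C,E}

argmax u_1 = {C,E}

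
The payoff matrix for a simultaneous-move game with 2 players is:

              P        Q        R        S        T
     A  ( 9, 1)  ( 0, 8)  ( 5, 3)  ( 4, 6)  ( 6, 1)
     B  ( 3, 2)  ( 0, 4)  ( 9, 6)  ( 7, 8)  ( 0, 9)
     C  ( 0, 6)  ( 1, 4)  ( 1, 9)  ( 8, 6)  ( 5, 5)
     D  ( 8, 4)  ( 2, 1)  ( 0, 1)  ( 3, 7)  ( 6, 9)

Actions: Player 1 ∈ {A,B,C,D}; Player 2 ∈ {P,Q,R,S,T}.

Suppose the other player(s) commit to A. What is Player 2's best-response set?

u_2(P vs A) = 1
u_2(Q vs A) = 8
u_2(R vs A) = 3
u_2(S vs A) = 6
u_2(T vs A) = 1
max payoff 8 at {Q}

P2 best: {Q}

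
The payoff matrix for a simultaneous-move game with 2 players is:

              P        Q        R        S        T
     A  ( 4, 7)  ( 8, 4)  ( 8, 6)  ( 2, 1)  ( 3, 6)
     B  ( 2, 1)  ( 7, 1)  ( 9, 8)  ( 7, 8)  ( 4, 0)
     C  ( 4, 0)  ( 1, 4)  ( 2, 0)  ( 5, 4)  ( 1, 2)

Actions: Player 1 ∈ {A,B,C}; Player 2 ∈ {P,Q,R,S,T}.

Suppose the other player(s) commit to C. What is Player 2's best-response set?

u_2(P vs C) = 0
u_2(Q vs C) = 4
u_2(R vs C) = 0
u_2(S vs C) = 4
u_2(T vs C) = 2
max payoff 4 at {Q,S}

BR_2 = {Q,S}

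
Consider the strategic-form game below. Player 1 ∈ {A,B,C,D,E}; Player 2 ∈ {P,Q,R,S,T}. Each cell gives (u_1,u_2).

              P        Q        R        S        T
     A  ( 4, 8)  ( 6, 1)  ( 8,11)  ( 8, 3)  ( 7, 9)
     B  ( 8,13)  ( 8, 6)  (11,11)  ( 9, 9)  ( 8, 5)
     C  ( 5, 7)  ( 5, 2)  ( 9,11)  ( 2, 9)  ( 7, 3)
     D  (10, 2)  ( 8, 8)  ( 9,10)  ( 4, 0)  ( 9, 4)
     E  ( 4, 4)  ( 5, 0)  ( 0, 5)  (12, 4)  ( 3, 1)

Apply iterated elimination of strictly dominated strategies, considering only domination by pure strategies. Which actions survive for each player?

P1 drop A (B beats it: P:8>4 Q:8>6 R:11>8 S:9>8 T:8>7)
P1 drop C (B beats it: P:8>5 Q:8>5 R:11>9 S:9>2 T:8>7)
P2 drop Q (R beats it: B:11>6 D:10>8 E:5>0)
P2 drop S (R beats it: B:11>9 D:10>0 E:5>4)
P1 drop E (B beats it: P:8>4 R:11>0 T:8>3)
P2 drop T (R beats it: B:11>5 D:10>4)
P1→{B,D} P2→{P,R}

IESDS → P1:{B,D} P2:{P,R}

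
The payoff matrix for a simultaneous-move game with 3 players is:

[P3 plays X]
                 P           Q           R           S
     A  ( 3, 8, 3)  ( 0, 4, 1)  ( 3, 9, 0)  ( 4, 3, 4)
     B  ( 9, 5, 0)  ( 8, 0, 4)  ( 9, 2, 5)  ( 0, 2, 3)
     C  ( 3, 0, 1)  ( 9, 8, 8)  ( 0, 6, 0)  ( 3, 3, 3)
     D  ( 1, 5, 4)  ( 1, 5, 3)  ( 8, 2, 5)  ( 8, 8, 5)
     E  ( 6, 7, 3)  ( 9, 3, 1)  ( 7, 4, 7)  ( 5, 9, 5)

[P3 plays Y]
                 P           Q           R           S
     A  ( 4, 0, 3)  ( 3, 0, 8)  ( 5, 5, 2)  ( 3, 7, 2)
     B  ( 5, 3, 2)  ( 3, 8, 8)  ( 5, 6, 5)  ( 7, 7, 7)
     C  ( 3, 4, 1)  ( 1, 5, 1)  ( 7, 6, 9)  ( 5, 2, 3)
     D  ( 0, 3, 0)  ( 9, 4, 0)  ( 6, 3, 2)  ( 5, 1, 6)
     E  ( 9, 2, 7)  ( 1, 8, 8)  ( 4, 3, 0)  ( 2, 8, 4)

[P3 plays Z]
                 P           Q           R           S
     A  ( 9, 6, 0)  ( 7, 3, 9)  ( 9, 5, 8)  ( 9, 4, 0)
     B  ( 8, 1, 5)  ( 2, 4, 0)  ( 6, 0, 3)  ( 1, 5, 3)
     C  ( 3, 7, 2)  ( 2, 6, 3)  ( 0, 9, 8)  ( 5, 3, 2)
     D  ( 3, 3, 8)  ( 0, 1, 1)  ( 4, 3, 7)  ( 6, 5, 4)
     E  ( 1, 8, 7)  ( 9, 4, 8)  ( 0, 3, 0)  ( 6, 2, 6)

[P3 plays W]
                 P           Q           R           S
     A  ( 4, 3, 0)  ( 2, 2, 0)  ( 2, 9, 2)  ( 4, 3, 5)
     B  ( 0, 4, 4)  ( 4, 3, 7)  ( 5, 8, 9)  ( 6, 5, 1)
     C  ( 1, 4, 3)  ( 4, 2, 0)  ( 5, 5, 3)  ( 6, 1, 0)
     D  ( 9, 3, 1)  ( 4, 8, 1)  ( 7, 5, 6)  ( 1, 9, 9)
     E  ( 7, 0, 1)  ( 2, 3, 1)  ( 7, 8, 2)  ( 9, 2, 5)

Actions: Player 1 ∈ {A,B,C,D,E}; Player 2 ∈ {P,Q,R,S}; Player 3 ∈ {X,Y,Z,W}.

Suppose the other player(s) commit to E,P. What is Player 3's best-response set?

argmax u_3 = {Y,Z}

u_3(X vs E,P) = 3
u_3(Y vs E,P) = 7
u_3(Z vs E,P) = 7
u_3(W vs E,P) = 1
max payoff 7 at {Y,Z}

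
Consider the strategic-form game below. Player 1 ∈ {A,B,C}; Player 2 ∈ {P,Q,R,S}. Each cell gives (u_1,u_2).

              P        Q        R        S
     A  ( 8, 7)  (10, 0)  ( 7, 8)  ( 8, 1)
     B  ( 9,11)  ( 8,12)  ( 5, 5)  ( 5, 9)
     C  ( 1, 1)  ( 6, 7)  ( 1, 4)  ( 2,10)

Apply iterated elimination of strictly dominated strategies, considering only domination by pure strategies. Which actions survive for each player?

Survivors P1:{A,B} P2:{P,Q,R}

P1 drop C (A beats it: P:8>1 Q:10>6 R:7>1 S:8>2)
P2 drop S (P beats it: A:7>1 B:11>9)
P1→{A,B} P2→{P,Q,R}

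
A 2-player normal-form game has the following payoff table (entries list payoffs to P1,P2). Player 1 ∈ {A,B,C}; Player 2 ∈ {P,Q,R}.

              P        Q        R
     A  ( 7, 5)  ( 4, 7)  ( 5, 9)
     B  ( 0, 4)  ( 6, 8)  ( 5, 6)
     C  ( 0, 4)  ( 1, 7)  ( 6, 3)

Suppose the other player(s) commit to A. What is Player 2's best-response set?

u_2(P vs A) = 5
u_2(Q vs A) = 7
u_2(R vs A) = 9
max payoff 9 at {R}

argmax u_2 = {R}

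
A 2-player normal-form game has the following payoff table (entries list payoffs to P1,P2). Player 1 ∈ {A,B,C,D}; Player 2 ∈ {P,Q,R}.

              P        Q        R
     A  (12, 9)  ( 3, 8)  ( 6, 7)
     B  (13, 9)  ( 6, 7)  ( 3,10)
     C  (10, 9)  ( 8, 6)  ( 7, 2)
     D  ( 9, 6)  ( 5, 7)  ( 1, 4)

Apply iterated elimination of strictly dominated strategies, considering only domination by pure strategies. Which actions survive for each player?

Survivors P1:{A,B,C} P2:{P,R}

P1 drop D (B beats it: P:13>9 Q:6>5 R:3>1)
P2 drop Q (P beats it: A:9>8 B:9>7 C:9>6)
P1→{A,B,C} P2→{P,R}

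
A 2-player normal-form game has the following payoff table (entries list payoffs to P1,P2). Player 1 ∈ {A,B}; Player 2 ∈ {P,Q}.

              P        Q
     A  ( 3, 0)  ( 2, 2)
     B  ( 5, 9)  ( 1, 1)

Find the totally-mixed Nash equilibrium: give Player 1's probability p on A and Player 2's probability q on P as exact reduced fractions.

P1 indiff ⇒ q·3+(1-q)·2 = q·5+(1-q)·1 ⇒ q(-2) = (1-q)(-1) ⇒ q = 1/3
P2 indiff ⇒ p·0+(1-p)·9 = p·2+(1-p)·1 ⇒ p(-2) = (1-p)(-8) ⇒ p = 4/5

p=4/5, q=1/3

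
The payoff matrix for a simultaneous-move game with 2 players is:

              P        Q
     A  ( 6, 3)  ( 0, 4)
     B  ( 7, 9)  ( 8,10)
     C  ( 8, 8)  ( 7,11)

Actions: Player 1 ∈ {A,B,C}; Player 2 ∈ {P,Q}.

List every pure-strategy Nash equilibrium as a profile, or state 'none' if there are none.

NE set: (B,Q)

(A,P): not NE [P1→C gives 8>6; P2→Q gives 4>3]
(A,Q): not NE [P1→B gives 8>0]
(B,P): not NE [P1→C gives 8>7; P2→Q gives 10>9]
(B,Q): NE
(C,P): not NE [P2→Q gives 11>8]
(C,Q): not NE [P1→B gives 8>7]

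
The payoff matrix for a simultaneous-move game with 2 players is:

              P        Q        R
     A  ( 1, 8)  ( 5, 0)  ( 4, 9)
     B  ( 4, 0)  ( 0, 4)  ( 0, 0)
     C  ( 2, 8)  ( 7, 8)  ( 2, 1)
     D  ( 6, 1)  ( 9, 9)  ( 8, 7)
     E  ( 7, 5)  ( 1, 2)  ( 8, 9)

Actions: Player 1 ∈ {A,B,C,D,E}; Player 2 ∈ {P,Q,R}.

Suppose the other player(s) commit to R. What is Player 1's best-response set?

argmax u_1 = {D,E}

u_1(A vs R) = 4
u_1(B vs R) = 0
u_1(C vs R) = 2
u_1(D vs R) = 8
u_1(E vs R) = 8
max payoff 8 at {D,E}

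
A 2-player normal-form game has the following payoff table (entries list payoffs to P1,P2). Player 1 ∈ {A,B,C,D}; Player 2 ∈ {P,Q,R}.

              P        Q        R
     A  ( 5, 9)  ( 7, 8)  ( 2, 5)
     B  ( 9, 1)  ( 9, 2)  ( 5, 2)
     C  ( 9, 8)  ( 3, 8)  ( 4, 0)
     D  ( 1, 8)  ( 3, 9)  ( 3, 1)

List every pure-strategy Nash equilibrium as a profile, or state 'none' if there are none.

(A,P): not NE [P1→C gives 9>5]
(A,Q): not NE [P1→B gives 9>7; P2→P gives 9>8]
(A,R): not NE [P1→B gives 5>2; P2→P gives 9>5]
(B,P): not NE [P2→R gives 2>1]
(B,Q): NE
(B,R): NE
(C,P): NE
(C,Q): not NE [P1→B gives 9>3]
(C,R): not NE [P1→B gives 5>4; P2→Q gives 8>0]
(D,P): not NE [P1→C gives 9>1; P2→Q gives 9>8]
(D,Q): not NE [P1→B gives 9>3]
(D,R): not NE [P1→B gives 5>3; P2→Q gives 9>1]

NE set: (B,Q), (B,R), (C,P)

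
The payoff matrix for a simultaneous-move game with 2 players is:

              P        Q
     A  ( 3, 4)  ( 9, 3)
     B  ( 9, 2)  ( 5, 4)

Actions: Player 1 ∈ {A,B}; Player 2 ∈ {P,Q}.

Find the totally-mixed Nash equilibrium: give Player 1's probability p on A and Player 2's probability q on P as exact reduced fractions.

(p,q) = (2/3, 2/5)

P1 indiff ⇒ q·3+(1-q)·9 = q·9+(1-q)·5 ⇒ q(-6) = (1-q)(-4) ⇒ q = 2/5
P2 indiff ⇒ p·4+(1-p)·2 = p·3+(1-p)·4 ⇒ p(1) = (1-p)(2) ⇒ p = 2/3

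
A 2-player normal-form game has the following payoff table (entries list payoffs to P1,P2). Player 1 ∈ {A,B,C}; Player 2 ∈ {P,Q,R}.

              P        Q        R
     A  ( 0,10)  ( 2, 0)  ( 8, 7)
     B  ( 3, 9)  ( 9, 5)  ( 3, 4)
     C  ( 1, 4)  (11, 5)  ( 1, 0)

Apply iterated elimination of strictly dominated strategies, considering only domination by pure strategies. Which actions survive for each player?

Remaining: P1:{B,C} P2:{P,Q}

P2 drop R (P beats it: A:10>7 B:9>4 C:4>0)
P1 drop A (B beats it: P:3>0 Q:9>2)
P1→{B,C} P2→{P,Q}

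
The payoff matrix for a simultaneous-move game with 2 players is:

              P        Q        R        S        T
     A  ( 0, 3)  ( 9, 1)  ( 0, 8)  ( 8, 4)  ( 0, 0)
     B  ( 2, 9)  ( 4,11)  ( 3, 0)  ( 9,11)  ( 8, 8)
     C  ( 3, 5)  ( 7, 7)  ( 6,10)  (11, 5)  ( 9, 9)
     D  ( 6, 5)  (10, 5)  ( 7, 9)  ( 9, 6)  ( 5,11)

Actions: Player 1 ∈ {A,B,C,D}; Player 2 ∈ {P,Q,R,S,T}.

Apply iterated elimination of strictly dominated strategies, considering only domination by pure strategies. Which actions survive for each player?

IESDS → P1:{C,D} P2:{R,T}

P1 drop A (D beats it: P:6>0 Q:10>9 R:7>0 S:9>8 T:5>0)
P1 drop B (C beats it: P:3>2 Q:7>4 R:6>3 S:11>9 T:9>8)
P2 drop P (R beats it: C:10>5 D:9>5)
P2 drop Q (R beats it: C:10>7 D:9>5)
P2 drop S (R beats it: C:10>5 D:9>6)
P1→{C,D} P2→{R,T}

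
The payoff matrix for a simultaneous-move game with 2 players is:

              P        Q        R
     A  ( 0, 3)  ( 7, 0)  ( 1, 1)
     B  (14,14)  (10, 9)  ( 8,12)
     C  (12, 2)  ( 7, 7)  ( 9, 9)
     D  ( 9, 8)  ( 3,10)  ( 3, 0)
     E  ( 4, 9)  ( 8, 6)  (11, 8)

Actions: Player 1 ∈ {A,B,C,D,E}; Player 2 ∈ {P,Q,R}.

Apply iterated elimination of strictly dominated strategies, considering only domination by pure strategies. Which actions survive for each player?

Survivors P1:{B,C,E} P2:{P,R}

P1 drop A (B beats it: P:14>0 Q:10>7 R:8>1)
P1 drop D (B beats it: P:14>9 Q:10>3 R:8>3)
P2 drop Q (R beats it: B:12>9 C:9>7 E:8>6)
P1→{B,C,E} P2→{P,R}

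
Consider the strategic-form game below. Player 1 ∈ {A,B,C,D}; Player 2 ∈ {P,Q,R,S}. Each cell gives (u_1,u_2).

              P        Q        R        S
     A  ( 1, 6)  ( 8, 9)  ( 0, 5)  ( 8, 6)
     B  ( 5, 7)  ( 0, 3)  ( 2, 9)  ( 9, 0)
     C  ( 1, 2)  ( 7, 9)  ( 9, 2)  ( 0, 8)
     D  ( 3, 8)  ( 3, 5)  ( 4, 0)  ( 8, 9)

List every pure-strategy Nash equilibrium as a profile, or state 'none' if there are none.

PSNE = {(A,Q)}

(A,P): not NE [P1→B gives 5>1; P2→Q gives 9>6]
(A,Q): NE
(A,R): not NE [P1→C gives 9>0; P2→Q gives 9>5]
(A,S): not NE [P1→B gives 9>8; P2→Q gives 9>6]
(B,P): not NE [P2→R gives 9>7]
(B,Q): not NE [P1→A gives 8>0; P2→R gives 9>3]
(B,R): not NE [P1→C gives 9>2]
(B,S): not NE [P2→R gives 9>0]
(C,P): not NE [P1→B gives 5>1; P2→Q gives 9>2]
(C,Q): not NE [P1→A gives 8>7]
(C,R): not NE [P2→Q gives 9>2]
(C,S): not NE [P1→B gives 9>0; P2→Q gives 9>8]
(D,P): not NE [P1→B gives 5>3; P2→S gives 9>8]
(D,Q): not NE [P1→A gives 8>3; P2→S gives 9>5]
(D,R): not NE [P1→C gives 9>4; P2→S gives 9>0]
(D,S): not NE [P1→B gives 9>8]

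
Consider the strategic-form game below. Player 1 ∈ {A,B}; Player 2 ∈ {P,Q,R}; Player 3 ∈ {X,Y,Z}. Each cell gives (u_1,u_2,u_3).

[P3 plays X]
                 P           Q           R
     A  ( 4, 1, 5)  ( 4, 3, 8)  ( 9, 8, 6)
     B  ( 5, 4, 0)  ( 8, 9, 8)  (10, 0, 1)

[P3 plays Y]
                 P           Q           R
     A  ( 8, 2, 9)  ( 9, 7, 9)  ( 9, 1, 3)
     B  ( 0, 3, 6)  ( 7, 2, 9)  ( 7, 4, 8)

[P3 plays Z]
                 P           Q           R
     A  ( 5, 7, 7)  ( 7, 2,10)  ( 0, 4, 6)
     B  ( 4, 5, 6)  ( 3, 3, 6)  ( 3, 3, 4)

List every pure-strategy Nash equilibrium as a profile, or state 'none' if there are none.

(A,P,X): not NE [P1→B gives 5>4; P2→R gives 8>1; P3→Y gives 9>5]
(A,P,Y): not NE [P2→Q gives 7>2]
(A,P,Z): not NE [P3→Y gives 9>7]
(A,Q,X): not NE [P1→B gives 8>4; P2→R gives 8>3; P3→Z gives 10>8]
(A,Q,Y): not NE [P3→Z gives 10>9]
(A,Q,Z): not NE [P2→P gives 7>2]
(A,R,X): not NE [P1→B gives 10>9]
(A,R,Y): not NE [P2→Q gives 7>1; P3→Z gives 6>3]
(A,R,Z): not NE [P1→B gives 3>0; P2→P gives 7>4]
(B,P,X): not NE [P2→Q gives 9>4; P3→Z gives 6>0]
(B,P,Y): not NE [P1→A gives 8>0; P2→R gives 4>3]
(B,P,Z): not NE [P1→A gives 5>4]
(B,Q,X): not NE [P3→Y gives 9>8]
(B,Q,Y): not NE [P1→A gives 9>7; P2→R gives 4>2]
(B,Q,Z): not NE [P1→A gives 7>3; P2→P gives 5>3; P3→Y gives 9>6]
(B,R,X): not NE [P2→Q gives 9>0; P3→Y gives 8>1]
(B,R,Y): not NE [P1→A gives 9>7]
(B,R,Z): not NE [P2→P gives 5>3; P3→Y gives 8>4]

Equilibria: none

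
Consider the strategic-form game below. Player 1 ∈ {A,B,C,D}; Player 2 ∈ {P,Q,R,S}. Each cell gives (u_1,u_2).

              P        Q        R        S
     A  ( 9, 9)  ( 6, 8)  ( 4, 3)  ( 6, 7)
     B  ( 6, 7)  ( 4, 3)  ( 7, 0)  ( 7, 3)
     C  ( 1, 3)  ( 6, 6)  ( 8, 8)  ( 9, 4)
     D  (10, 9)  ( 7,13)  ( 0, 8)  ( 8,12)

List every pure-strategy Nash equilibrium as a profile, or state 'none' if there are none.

NE set: (C,R), (D,Q)

(A,P): not NE [P1→D gives 10>9]
(A,Q): not NE [P1→D gives 7>6; P2→P gives 9>8]
(A,R): not NE [P1→C gives 8>4; P2→P gives 9>3]
(A,S): not NE [P1→C gives 9>6; P2→P gives 9>7]
(B,P): not NE [P1→D gives 10>6]
(B,Q): not NE [P1→D gives 7>4; P2→P gives 7>3]
(B,R): not NE [P1→C gives 8>7; P2→P gives 7>0]
(B,S): not NE [P1→C gives 9>7; P2→P gives 7>3]
(C,P): not NE [P1→D gives 10>1; P2→R gives 8>3]
(C,Q): not NE [P1→D gives 7>6; P2→R gives 8>6]
(C,R): NE
(C,S): not NE [P2→R gives 8>4]
(D,P): not NE [P2→Q gives 13>9]
(D,Q): NE
(D,R): not NE [P1→C gives 8>0; P2→Q gives 13>8]
(D,S): not NE [P1→C gives 9>8; P2→Q gives 13>12]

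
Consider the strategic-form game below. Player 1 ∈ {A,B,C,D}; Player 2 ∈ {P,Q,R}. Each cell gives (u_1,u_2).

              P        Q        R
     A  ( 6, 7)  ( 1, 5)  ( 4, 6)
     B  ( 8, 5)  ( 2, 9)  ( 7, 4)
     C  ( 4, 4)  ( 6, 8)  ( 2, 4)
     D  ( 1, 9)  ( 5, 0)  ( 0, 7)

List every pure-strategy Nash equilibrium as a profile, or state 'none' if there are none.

NE set: (C,Q)

(A,P): not NE [P1→B gives 8>6]
(A,Q): not NE [P1→C gives 6>1; P2→P gives 7>5]
(A,R): not NE [P1→B gives 7>4; P2→P gives 7>6]
(B,P): not NE [P2→Q gives 9>5]
(B,Q): not NE [P1→C gives 6>2]
(B,R): not NE [P2→Q gives 9>4]
(C,P): not NE [P1→B gives 8>4; P2→Q gives 8>4]
(C,Q): NE
(C,R): not NE [P1→B gives 7>2; P2→Q gives 8>4]
(D,P): not NE [P1→B gives 8>1]
(D,Q): not NE [P1→C gives 6>5; P2→P gives 9>0]
(D,R): not NE [P1→B gives 7>0; P2→P gives 9>7]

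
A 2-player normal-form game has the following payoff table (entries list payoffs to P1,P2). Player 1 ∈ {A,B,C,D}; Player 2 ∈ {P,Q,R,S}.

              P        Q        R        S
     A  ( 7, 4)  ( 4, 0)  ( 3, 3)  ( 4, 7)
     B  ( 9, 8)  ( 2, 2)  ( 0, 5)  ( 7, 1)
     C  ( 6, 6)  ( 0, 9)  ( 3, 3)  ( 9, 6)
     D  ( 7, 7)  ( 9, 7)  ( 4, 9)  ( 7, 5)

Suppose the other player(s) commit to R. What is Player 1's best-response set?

argmax u_1 = {D}

u_1(A vs R) = 3
u_1(B vs R) = 0
u_1(C vs R) = 3
u_1(D vs R) = 4
max payoff 4 at {D}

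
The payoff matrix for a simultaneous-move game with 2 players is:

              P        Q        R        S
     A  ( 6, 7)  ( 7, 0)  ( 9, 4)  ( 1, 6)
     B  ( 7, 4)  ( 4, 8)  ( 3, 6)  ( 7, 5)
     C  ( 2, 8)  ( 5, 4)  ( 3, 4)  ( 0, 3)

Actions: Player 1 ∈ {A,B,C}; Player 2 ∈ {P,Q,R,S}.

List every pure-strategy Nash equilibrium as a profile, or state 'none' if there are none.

No pure NE.

(A,P): not NE [P1→B gives 7>6]
(A,Q): not NE [P2→P gives 7>0]
(A,R): not NE [P2→P gives 7>4]
(A,S): not NE [P1→B gives 7>1; P2→P gives 7>6]
(B,P): not NE [P2→Q gives 8>4]
(B,Q): not NE [P1→A gives 7>4]
(B,R): not NE [P1→A gives 9>3; P2→Q gives 8>6]
(B,S): not NE [P2→Q gives 8>5]
(C,P): not NE [P1→B gives 7>2]
(C,Q): not NE [P1→A gives 7>5; P2→P gives 8>4]
(C,R): not NE [P1→A gives 9>3; P2→P gives 8>4]
(C,S): not NE [P1→B gives 7>0; P2→P gives 8>3]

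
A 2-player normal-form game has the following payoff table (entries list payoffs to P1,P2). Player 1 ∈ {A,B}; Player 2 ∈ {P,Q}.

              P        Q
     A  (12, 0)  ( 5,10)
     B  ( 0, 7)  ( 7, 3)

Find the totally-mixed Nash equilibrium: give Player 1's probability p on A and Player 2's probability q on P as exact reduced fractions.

P1 indiff ⇒ q·12+(1-q)·5 = q·0+(1-q)·7 ⇒ q(12) = (1-q)(2) ⇒ q = 1/7
P2 indiff ⇒ p·0+(1-p)·7 = p·10+(1-p)·3 ⇒ p(-10) = (1-p)(-4) ⇒ p = 2/7

P1 mixes 2/7 on A; P2 mixes 1/7 on P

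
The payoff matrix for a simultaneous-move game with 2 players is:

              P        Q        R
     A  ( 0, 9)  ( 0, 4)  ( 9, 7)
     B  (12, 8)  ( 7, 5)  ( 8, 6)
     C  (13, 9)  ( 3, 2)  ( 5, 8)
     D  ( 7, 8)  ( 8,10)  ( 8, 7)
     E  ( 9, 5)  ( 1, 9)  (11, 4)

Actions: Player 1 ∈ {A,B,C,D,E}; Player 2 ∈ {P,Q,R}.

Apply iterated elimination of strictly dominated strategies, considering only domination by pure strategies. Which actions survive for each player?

Survivors P1:{B,C,D} P2:{P,Q}

P1 drop A (E beats it: P:9>0 Q:1>0 R:11>9)
P2 drop R (P beats it: B:8>6 C:9>8 D:8>7 E:5>4)
P1 drop E (B beats it: P:12>9 Q:7>1)
P1→{B,C,D} P2→{P,Q}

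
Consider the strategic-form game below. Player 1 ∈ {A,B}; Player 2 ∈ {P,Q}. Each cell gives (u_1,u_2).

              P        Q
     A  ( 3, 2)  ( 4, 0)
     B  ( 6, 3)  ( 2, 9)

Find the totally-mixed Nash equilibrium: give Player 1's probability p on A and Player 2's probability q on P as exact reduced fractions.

(p,q) = (3/4, 2/5)

P1 indiff ⇒ q·3+(1-q)·4 = q·6+(1-q)·2 ⇒ q(-3) = (1-q)(-2) ⇒ q = 2/5
P2 indiff ⇒ p·2+(1-p)·3 = p·0+(1-p)·9 ⇒ p(2) = (1-p)(6) ⇒ p = 3/4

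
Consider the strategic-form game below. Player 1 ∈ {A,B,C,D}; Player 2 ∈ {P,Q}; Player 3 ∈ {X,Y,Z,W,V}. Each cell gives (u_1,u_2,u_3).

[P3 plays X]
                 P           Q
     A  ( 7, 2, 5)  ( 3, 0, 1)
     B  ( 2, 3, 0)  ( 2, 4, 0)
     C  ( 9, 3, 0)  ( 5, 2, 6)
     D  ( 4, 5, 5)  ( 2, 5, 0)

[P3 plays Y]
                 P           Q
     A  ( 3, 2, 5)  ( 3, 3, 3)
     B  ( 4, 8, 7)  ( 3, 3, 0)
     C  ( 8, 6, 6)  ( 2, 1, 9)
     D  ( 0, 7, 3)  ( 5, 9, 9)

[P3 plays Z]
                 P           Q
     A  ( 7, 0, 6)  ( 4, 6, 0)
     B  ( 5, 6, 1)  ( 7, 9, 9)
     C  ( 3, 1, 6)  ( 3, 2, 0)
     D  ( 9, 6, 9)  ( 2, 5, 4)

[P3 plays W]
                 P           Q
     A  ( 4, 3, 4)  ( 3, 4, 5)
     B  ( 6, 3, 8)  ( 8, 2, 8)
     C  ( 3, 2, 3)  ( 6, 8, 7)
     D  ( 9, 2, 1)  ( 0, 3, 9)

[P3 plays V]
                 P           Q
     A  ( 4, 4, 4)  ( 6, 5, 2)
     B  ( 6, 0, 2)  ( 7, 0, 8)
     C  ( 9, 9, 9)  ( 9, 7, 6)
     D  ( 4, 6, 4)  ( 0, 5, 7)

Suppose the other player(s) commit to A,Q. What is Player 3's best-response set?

argmax u_3 = {W}

u_3(X vs A,Q) = 1
u_3(Y vs A,Q) = 3
u_3(Z vs A,Q) = 0
u_3(W vs A,Q) = 5
u_3(V vs A,Q) = 2
max payoff 5 at {W}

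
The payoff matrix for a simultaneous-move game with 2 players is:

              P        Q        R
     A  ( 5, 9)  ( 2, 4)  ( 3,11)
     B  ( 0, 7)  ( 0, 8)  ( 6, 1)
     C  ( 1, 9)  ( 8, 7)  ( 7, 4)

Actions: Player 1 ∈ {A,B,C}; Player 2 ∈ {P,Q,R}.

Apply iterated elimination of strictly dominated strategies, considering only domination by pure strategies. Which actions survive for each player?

Survivors P1:{A,C} P2:{P,R}

P1 drop B (C beats it: P:1>0 Q:8>0 R:7>6)
P2 drop Q (P beats it: A:9>4 C:9>7)
P1→{A,C} P2→{P,R}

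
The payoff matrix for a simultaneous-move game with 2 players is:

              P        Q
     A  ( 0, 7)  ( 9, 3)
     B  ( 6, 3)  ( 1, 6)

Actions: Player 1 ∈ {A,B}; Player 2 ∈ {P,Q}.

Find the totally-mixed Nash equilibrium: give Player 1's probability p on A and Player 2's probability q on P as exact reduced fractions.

p=3/7, q=4/7

P1 indiff ⇒ q·0+(1-q)·9 = q·6+(1-q)·1 ⇒ q(-6) = (1-q)(-8) ⇒ q = 4/7
P2 indiff ⇒ p·7+(1-p)·3 = p·3+(1-p)·6 ⇒ p(4) = (1-p)(3) ⇒ p = 3/7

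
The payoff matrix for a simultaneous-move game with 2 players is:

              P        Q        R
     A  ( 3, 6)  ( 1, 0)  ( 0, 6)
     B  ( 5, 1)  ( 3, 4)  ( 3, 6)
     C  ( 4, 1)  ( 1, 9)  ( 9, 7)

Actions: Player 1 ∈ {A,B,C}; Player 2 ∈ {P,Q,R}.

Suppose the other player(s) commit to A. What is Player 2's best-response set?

BR_2 = {P,R}

u_2(P vs A) = 6
u_2(Q vs A) = 0
u_2(R vs A) = 6
max payoff 6 at {P,R}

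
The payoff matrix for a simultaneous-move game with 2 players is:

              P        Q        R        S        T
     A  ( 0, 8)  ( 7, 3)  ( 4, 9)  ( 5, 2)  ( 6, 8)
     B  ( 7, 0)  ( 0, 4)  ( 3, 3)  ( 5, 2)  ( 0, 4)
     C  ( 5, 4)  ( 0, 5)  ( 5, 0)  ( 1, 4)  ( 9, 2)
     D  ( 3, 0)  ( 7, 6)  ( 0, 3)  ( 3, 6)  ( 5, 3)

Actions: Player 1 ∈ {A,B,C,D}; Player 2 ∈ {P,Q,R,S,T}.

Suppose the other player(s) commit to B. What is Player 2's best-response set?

argmax u_2 = {Q,T}

u_2(P vs B) = 0
u_2(Q vs B) = 4
u_2(R vs B) = 3
u_2(S vs B) = 2
u_2(T vs B) = 4
max payoff 4 at {Q,T}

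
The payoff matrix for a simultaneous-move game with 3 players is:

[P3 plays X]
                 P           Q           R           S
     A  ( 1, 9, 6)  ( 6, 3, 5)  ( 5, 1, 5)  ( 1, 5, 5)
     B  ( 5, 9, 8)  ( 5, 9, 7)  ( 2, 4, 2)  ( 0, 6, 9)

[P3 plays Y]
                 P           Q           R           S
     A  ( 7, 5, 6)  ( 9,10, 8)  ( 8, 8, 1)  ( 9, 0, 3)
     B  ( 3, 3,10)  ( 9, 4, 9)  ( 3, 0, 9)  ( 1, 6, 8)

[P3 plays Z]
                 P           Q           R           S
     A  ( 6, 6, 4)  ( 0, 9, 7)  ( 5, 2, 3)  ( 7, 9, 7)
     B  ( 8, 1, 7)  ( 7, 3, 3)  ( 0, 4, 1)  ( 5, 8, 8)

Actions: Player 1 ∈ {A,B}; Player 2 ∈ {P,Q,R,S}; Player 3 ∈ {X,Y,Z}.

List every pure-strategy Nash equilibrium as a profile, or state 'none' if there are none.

Nash profiles: (A,Q,Y), (A,S,Z)

(A,P,X): not NE [P1→B gives 5>1]
(A,P,Y): not NE [P2→Q gives 10>5]
(A,P,Z): not NE [P1→B gives 8>6; P2→S gives 9>6; P3→Y gives 6>4]
(A,Q,X): not NE [P2→P gives 9>3; P3→Y gives 8>5]
(A,Q,Y): NE
(A,Q,Z): not NE [P1→B gives 7>0; P3→Y gives 8>7]
(A,R,X): not NE [P2→P gives 9>1]
(A,R,Y): not NE [P2→Q gives 10>8; P3→X gives 5>1]
(A,R,Z): not NE [P2→S gives 9>2; P3→X gives 5>3]
(A,S,X): not NE [P2→P gives 9>5; P3→Z gives 7>5]
(A,S,Y): not NE [P2→Q gives 10>0; P3→Z gives 7>3]
(A,S,Z): NE
(B,P,X): not NE [P3→Y gives 10>8]
(B,P,Y): not NE [P1→A gives 7>3; P2→S gives 6>3]
(B,P,Z): not NE [P2→S gives 8>1; P3→Y gives 10>7]
(B,Q,X): not NE [P1→A gives 6>5; P3→Y gives 9>7]
(B,Q,Y): not NE [P2→S gives 6>4]
(B,Q,Z): not NE [P2→S gives 8>3; P3→Y gives 9>3]
(B,R,X): not NE [P1→A gives 5>2; P2→Q gives 9>4; P3→Y gives 9>2]
(B,R,Y): not NE [P1→A gives 8>3; P2→S gives 6>0]
(B,R,Z): not NE [P1→A gives 5>0; P2→S gives 8>4; P3→Y gives 9>1]
(B,S,X): not NE [P1→A gives 1>0; P2→Q gives 9>6]
(B,S,Y): not NE [P1→A gives 9>1; P3→X gives 9>8]
(B,S,Z): not NE [P1→A gives 7>5; P3→X gives 9>8]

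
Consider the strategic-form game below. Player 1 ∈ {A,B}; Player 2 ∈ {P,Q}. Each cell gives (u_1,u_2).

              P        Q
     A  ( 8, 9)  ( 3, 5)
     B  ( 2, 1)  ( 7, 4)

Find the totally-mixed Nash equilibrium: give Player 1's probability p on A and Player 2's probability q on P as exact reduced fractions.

P1 indiff ⇒ q·8+(1-q)·3 = q·2+(1-q)·7 ⇒ q(6) = (1-q)(4) ⇒ q = 2/5
P2 indiff ⇒ p·9+(1-p)·1 = p·5+(1-p)·4 ⇒ p(4) = (1-p)(3) ⇒ p = 3/7

P1 mixes 3/7 on A; P2 mixes 2/5 on P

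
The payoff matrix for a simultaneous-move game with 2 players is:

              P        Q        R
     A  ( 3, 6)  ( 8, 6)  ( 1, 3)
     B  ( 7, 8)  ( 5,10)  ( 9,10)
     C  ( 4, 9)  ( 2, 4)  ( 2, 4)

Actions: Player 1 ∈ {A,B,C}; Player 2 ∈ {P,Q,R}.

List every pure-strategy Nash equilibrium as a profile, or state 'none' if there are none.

(A,P): not NE [P1→B gives 7>3]
(A,Q): NE
(A,R): not NE [P1→B gives 9>1; P2→Q gives 6>3]
(B,P): not NE [P2→R gives 10>8]
(B,Q): not NE [P1→A gives 8>5]
(B,R): NE
(C,P): not NE [P1→B gives 7>4]
(C,Q): not NE [P1→A gives 8>2; P2→P gives 9>4]
(C,R): not NE [P1→B gives 9>2; P2→P gives 9>4]

NE set: (A,Q), (B,R)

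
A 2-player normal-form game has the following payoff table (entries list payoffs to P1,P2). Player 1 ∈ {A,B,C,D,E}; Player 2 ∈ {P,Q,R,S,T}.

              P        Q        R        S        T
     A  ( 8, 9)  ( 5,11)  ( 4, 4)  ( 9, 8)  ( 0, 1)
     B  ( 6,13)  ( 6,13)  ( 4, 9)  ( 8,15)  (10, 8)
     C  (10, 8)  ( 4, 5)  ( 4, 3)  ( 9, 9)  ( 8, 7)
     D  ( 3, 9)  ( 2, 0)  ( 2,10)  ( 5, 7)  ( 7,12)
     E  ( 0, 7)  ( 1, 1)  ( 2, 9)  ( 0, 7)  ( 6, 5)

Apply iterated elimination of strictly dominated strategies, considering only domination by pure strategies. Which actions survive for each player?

P1 drop D (B beats it: P:6>3 Q:6>2 R:4>2 S:8>5 T:10>7)
P1 drop E (B beats it: P:6>0 Q:6>1 R:4>2 S:8>0 T:10>6)
P2 drop R (P beats it: A:9>4 B:13>9 C:8>3)
P2 drop T (P beats it: A:9>1 B:13>8 C:8>7)
P1→{A,B,C} P2→{P,Q,S}

Survivors P1:{A,B,C} P2:{P,Q,S}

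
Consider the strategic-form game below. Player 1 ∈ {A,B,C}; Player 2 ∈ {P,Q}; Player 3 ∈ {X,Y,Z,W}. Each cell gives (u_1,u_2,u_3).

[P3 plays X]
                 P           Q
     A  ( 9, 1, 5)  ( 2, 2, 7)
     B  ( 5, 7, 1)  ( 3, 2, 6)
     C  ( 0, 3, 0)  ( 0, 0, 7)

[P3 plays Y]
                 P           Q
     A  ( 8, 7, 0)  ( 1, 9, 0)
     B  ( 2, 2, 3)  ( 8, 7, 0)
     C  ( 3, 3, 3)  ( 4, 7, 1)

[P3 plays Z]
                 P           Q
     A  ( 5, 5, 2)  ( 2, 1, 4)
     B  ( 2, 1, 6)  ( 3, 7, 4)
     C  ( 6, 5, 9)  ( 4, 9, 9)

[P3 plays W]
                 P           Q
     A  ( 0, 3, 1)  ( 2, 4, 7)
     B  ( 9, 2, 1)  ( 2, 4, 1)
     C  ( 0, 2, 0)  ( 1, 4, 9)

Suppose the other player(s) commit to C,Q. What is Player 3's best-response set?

u_3(X vs C,Q) = 7
u_3(Y vs C,Q) = 1
u_3(Z vs C,Q) = 9
u_3(W vs C,Q) = 9
max payoff 9 at {Z,W}

P3 best: {Z,W}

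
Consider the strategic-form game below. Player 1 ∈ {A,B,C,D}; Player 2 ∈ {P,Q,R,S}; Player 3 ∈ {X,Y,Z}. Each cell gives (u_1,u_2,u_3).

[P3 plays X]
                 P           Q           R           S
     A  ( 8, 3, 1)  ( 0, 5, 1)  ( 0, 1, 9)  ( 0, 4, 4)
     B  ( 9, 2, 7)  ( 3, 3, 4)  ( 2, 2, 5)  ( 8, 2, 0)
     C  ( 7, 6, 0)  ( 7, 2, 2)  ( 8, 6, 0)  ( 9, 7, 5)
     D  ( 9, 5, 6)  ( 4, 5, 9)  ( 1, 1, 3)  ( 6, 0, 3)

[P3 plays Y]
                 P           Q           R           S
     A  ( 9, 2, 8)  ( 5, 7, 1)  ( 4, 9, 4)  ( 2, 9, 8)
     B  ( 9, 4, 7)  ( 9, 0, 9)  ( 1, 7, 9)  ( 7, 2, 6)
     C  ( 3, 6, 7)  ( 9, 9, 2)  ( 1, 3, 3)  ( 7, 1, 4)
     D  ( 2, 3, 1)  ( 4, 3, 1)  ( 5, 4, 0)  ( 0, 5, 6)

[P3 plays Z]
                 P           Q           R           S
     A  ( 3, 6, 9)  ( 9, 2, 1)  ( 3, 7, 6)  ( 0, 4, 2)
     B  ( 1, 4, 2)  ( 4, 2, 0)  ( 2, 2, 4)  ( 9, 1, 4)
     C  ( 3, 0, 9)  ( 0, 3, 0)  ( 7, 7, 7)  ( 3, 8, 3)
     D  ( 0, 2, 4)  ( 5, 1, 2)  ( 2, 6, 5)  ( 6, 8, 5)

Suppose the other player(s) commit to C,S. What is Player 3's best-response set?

u_3(X vs C,S) = 5
u_3(Y vs C,S) = 4
u_3(Z vs C,S) = 3
max payoff 5 at {X}

argmax u_3 = {X}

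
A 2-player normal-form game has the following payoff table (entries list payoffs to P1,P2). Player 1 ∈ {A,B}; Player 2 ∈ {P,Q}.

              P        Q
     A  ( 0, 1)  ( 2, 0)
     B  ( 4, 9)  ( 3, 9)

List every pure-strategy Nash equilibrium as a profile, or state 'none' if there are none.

(A,P): not NE [P1→B gives 4>0]
(A,Q): not NE [P1→B gives 3>2; P2→P gives 1>0]
(B,P): NE
(B,Q): NE

Nash profiles: (B,P), (B,Q)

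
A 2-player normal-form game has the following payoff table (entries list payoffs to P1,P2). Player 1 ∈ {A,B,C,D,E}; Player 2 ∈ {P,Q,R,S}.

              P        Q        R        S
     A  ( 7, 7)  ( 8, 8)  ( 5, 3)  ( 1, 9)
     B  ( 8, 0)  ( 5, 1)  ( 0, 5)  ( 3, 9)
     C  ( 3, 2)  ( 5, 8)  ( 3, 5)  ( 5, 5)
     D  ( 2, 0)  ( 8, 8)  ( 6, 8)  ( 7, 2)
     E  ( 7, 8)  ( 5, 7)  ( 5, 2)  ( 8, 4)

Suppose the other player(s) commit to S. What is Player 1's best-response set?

u_1(A vs S) = 1
u_1(B vs S) = 3
u_1(C vs S) = 5
u_1(D vs S) = 7
u_1(E vs S) = 8
max payoff 8 at {E}

P1 best: {E}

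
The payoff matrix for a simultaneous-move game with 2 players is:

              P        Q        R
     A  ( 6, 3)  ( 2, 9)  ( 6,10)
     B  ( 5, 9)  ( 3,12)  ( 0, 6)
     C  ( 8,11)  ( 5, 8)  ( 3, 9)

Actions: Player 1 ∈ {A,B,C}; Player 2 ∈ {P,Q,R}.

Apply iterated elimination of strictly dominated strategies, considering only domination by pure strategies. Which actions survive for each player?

P1 drop B (C beats it: P:8>5 Q:5>3 R:3>0)
P2 drop Q (R beats it: A:10>9 C:9>8)
P1→{A,C} P2→{P,R}

Remaining: P1:{A,C} P2:{P,R}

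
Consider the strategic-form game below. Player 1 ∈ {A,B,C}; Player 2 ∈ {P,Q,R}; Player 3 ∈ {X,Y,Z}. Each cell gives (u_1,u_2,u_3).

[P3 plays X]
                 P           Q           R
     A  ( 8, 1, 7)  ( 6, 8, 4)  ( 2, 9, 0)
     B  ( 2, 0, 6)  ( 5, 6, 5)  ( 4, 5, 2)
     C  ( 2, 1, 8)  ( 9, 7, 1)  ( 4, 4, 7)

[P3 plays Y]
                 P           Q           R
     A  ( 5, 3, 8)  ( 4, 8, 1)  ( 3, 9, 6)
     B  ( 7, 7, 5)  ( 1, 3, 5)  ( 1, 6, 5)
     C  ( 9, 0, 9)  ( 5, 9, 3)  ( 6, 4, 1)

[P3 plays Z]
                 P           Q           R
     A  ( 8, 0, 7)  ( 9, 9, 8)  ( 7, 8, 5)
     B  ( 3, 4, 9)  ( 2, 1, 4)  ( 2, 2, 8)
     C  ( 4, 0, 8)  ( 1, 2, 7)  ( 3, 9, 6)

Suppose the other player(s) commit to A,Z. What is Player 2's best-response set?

P2 best: {Q}

u_2(P vs A,Z) = 0
u_2(Q vs A,Z) = 9
u_2(R vs A,Z) = 8
max payoff 9 at {Q}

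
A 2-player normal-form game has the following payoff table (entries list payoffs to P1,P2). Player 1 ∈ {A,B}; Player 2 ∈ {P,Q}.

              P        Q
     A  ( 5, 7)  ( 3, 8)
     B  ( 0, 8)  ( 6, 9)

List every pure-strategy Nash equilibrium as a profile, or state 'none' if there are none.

(A,P): not NE [P2→Q gives 8>7]
(A,Q): not NE [P1→B gives 6>3]
(B,P): not NE [P1→A gives 5>0; P2→Q gives 9>8]
(B,Q): NE

Nash profiles: (B,Q)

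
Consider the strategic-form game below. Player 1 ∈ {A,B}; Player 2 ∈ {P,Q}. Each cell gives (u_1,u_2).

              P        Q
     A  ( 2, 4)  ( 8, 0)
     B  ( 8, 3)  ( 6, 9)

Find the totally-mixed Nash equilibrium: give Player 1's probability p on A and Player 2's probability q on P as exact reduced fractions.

(p,q) = (3/5, 1/4)

P1 indiff ⇒ q·2+(1-q)·8 = q·8+(1-q)·6 ⇒ q(-6) = (1-q)(-2) ⇒ q = 1/4
P2 indiff ⇒ p·4+(1-p)·3 = p·0+(1-p)·9 ⇒ p(4) = (1-p)(6) ⇒ p = 3/5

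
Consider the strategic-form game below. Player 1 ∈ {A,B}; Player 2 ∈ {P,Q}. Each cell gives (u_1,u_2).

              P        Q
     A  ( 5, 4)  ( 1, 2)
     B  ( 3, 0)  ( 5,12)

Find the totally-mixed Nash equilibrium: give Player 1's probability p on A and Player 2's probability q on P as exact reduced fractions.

p=6/7, q=2/3

P1 indiff ⇒ q·5+(1-q)·1 = q·3+(1-q)·5 ⇒ q(2) = (1-q)(4) ⇒ q = 2/3
P2 indiff ⇒ p·4+(1-p)·0 = p·2+(1-p)·12 ⇒ p(2) = (1-p)(12) ⇒ p = 6/7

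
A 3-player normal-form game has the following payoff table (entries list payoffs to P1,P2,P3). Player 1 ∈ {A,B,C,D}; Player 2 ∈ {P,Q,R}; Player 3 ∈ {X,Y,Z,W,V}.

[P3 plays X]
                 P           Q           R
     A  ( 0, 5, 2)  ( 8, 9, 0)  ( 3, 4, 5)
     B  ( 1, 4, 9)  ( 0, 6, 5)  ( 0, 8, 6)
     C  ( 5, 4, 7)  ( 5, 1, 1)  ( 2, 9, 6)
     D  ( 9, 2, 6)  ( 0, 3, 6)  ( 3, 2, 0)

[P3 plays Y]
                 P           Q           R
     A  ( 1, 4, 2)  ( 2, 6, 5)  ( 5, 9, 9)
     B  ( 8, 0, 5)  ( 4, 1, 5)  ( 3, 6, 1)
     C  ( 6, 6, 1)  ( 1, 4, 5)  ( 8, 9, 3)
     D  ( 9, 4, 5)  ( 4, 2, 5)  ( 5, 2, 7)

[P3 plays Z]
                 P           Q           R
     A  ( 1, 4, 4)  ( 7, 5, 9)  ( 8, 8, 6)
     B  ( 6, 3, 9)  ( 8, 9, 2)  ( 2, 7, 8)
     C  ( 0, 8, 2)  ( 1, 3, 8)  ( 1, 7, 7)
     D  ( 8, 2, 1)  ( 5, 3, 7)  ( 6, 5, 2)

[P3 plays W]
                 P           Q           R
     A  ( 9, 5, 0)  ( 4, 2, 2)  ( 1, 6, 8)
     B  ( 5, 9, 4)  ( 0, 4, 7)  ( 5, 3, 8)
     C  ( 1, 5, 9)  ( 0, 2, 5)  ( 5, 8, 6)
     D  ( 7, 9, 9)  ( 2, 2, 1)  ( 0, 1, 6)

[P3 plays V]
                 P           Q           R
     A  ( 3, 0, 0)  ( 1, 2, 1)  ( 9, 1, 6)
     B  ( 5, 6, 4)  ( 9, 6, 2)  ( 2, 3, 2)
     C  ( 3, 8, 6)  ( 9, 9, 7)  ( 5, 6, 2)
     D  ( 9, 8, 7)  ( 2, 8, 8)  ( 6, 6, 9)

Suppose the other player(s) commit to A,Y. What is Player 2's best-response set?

u_2(P vs A,Y) = 4
u_2(Q vs A,Y) = 6
u_2(R vs A,Y) = 9
max payoff 9 at {R}

argmax u_2 = {R}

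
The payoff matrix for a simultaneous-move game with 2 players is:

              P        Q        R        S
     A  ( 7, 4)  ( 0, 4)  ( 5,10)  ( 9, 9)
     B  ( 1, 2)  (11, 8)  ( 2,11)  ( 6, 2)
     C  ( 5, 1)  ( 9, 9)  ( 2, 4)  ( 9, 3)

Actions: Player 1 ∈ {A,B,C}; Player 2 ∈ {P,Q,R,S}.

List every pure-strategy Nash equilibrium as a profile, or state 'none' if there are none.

NE set: (A,R)

(A,P): not NE [P2→R gives 10>4]
(A,Q): not NE [P1→B gives 11>0; P2→R gives 10>4]
(A,R): NE
(A,S): not NE [P2→R gives 10>9]
(B,P): not NE [P1→A gives 7>1; P2→R gives 11>2]
(B,Q): not NE [P2→R gives 11>8]
(B,R): not NE [P1→A gives 5>2]
(B,S): not NE [P1→C gives 9>6; P2→R gives 11>2]
(C,P): not NE [P1→A gives 7>5; P2→Q gives 9>1]
(C,Q): not NE [P1→B gives 11>9]
(C,R): not NE [P1→A gives 5>2; P2→Q gives 9>4]
(C,S): not NE [P2→Q gives 9>3]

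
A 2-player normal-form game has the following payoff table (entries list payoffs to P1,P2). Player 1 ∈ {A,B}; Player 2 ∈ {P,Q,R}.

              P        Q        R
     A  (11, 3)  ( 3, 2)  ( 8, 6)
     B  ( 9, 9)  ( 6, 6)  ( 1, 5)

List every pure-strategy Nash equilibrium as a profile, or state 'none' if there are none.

(A,P): not NE [P2→R gives 6>3]
(A,Q): not NE [P1→B gives 6>3; P2→R gives 6>2]
(A,R): NE
(B,P): not NE [P1→A gives 11>9]
(B,Q): not NE [P2→P gives 9>6]
(B,R): not NE [P1→A gives 8>1; P2→P gives 9>5]

NE set: (A,R)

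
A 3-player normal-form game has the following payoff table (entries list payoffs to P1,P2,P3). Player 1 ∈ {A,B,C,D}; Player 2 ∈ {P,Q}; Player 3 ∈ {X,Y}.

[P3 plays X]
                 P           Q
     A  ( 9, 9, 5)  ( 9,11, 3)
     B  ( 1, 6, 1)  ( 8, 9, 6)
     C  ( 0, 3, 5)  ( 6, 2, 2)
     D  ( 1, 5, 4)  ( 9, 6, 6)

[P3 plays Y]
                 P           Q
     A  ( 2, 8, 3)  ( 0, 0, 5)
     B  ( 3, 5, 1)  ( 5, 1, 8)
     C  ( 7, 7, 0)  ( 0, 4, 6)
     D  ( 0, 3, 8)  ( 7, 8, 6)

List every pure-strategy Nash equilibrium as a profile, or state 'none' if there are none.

(A,P,X): not NE [P2→Q gives 11>9]
(A,P,Y): not NE [P1→C gives 7>2; P3→X gives 5>3]
(A,Q,X): not NE [P3→Y gives 5>3]
(A,Q,Y): not NE [P1→D gives 7>0; P2→P gives 8>0]
(B,P,X): not NE [P1→A gives 9>1; P2→Q gives 9>6]
(B,P,Y): not NE [P1→C gives 7>3]
(B,Q,X): not NE [P1→D gives 9>8; P3→Y gives 8>6]
(B,Q,Y): not NE [P1→D gives 7>5; P2→P gives 5>1]
(C,P,X): not NE [P1→A gives 9>0]
(C,P,Y): not NE [P3→X gives 5>0]
(C,Q,X): not NE [P1→D gives 9>6; P2→P gives 3>2; P3→Y gives 6>2]
(C,Q,Y): not NE [P1→D gives 7>0; P2→P gives 7>4]
(D,P,X): not NE [P1→A gives 9>1; P2→Q gives 6>5; P3→Y gives 8>4]
(D,P,Y): not NE [P1→C gives 7>0; P2→Q gives 8>3]
(D,Q,X): NE
(D,Q,Y): NE

Nash profiles: (D,Q,X), (D,Q,Y)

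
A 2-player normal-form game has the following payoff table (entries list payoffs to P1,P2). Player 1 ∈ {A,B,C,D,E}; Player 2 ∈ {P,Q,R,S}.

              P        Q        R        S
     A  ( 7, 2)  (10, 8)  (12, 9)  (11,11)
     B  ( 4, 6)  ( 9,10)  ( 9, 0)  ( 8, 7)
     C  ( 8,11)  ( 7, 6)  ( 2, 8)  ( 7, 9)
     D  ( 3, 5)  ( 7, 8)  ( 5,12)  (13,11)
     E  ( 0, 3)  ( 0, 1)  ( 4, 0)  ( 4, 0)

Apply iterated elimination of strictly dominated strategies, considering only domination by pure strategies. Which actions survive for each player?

P1 drop B (A beats it: P:7>4 Q:10>9 R:12>9 S:11>8)
P1 drop E (A beats it: P:7>0 Q:10>0 R:12>4 S:11>4)
P2 drop Q (R beats it: A:9>8 C:8>6 D:12>8)
P1→{A,C,D} P2→{P,R,S}

Remaining: P1:{A,C,D} P2:{P,R,S}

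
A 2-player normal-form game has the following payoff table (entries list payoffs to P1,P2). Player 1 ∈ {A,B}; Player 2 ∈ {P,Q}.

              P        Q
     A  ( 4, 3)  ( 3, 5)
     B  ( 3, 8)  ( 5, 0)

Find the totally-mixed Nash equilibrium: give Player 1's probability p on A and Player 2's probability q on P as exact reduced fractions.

p=4/5, q=2/3

P1 indiff ⇒ q·4+(1-q)·3 = q·3+(1-q)·5 ⇒ q(1) = (1-q)(2) ⇒ q = 2/3
P2 indiff ⇒ p·3+(1-p)·8 = p·5+(1-p)·0 ⇒ p(-2) = (1-p)(-8) ⇒ p = 4/5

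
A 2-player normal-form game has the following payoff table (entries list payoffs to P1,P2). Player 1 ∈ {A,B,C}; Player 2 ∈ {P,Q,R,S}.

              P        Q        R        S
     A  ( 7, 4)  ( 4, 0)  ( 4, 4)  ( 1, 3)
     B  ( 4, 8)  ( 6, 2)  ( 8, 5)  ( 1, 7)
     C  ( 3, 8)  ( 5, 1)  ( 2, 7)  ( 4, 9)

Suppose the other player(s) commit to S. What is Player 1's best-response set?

u_1(A vs S) = 1
u_1(B vs S) = 1
u_1(C vs S) = 4
max payoff 4 at {C}

argmax u_1 = {C}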